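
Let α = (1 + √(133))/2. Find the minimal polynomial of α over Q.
m_α(x) = x^2 - x - 33

From 2α - 1 = √(133), squaring gives (2α - 1)^2 = 133, i.e. 4α^2 - 4α + 1 = 133, so α^2 - α + (1 - 133)/4 = 0. Since 133 ≡ 1 (mod 4), (1 - 133)/4 = -33 ∈ Z. The polynomial x^2 - x - 33 has discriminant 1 - 4·(-33) = 133, which is not a perfect square in Q (d = 133 is squarefree and ≠ 1), so x^2 - x - 33 is irreducible over Q. It is the minimal polynomial of α.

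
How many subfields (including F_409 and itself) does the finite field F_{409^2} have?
F_{409^2} has 2 subfields

The subfields of F_{p^n} are exactly the fields F_{p^d} for d | n (each is the fixed field of the unique index-d subgroup of Gal(F_{p^n}/F_p) ≅ Z/nZ). The divisors of n = 2 are {1, 2}, giving 2 subfields: F_{409^1}, F_{409^2}.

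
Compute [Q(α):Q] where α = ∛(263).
[Q(α):Q] = 3

The minimal polynomial of α is x^3 - 263, irreducible over Q since 263 is not a perfect cube (so x^3 - 263 has no rational root). Hence [Q(α):Q] = deg(m_α) = 3.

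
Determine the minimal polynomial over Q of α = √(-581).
m_α(x) = x^2 + 581

α satisfies α^2 + 581 = 0, so x^2 + 581 annihilates α. Since d = -581 is squarefree and ≠ 1, it is not a perfect square in Q, so x^2 + 581 has no rational root and is therefore irreducible over Q (a degree-2 polynomial over a field is irreducible iff it has no root). Hence m_α(x) = x^2 + 581.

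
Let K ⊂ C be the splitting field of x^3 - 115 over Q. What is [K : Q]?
[K : Q] = 6

The roots of x^3 - 115 are ∛115, ω∛115, ω^2∛115 where ω = e^(2πi/3) is a primitive cube root of unity, so K = Q(∛115, ω). Now [Q(∛115):Q] = 3 (since 115 is not a perfect cube, x^3 - 115 is irreducible) and [Q(ω):Q] = 2. Both 2 and 3 divide [K:Q], and [K:Q] ≤ 3·2 = 6, so [K:Q] = 6. (Equivalently: Q(∛115) ⊂ R but ω ∉ R, so [K : Q(∛115)] = 2.)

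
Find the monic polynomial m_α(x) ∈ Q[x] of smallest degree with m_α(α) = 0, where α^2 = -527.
m_α(x) = x^2 + 527

α satisfies α^2 + 527 = 0, so x^2 + 527 annihilates α. Since d = -527 is squarefree and ≠ 1, it is not a perfect square in Q, so x^2 + 527 has no rational root and is therefore irreducible over Q (a degree-2 polynomial over a field is irreducible iff it has no root). Hence m_α(x) = x^2 + 527.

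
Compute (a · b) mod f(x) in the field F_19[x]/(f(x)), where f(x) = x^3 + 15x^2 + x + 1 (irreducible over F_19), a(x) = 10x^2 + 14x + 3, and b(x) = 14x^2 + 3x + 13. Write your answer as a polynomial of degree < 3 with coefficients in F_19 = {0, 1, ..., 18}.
a · b ≡ 7x^2 + 6x + 13 (mod f(x))

Multiply in F_19[x]: a(x)·b(x) = (10x^2 + 14x + 3)·(14x^2 + 3x + 13) = 7x^4 + 17x^3 + 5x^2 + x + 1. This has degree ≥ 3, so divide by f(x) over F_19: 7x^4 + 17x^3 + 5x^2 + x + 1 = (7x + 7)·(x^3 + 15x^2 + x + 1) + (7x^2 + 6x + 13). Hence a·b ≡ 7x^2 + 6x + 13 (mod f). (F_19[x]/(f) is a field with 19^3 = 6859 elements since f is irreducible of degree 3.)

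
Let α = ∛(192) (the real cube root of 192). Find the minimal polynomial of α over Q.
m_α(x) = x^3 - 192

α satisfies α^3 = 192, so x^3 - 192 annihilates α. By the rational root test, a rational root p/q (in lowest terms) of x^3 - 192 would satisfy p^3 = 192 q^3, forcing q = 1 and p^3 = 192; but 192 is not a perfect cube, contradiction. A monic cubic over Q with no rational root is irreducible (any nontrivial factorization would include a linear factor). Hence x^3 - 192 is the minimal polynomial of α, and in particular [Q(α):Q] = 3.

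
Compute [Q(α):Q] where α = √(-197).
[Q(α):Q] = 2

[Q(α):Q] equals the degree of the minimal polynomial of α. Here α^2 = -197 and x^2 + 197 is irreducible (d = -197 is squarefree, ≠ 1, hence not a square), so deg(m_α) = 2. Thus [Q(α):Q] = 2.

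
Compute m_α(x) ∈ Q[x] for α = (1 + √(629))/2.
m_α(x) = x^2 - x - 157

From 2α - 1 = √(629), squaring gives (2α - 1)^2 = 629, i.e. 4α^2 - 4α + 1 = 629, so α^2 - α + (1 - 629)/4 = 0. Since 629 ≡ 1 (mod 4), (1 - 629)/4 = -157 ∈ Z. The polynomial x^2 - x - 157 has discriminant 1 - 4·(-157) = 629, which is not a perfect square in Q (d = 629 is squarefree and ≠ 1), so x^2 - x - 157 is irreducible over Q. It is the minimal polynomial of α.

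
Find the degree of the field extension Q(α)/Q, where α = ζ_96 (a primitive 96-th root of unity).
[Q(α):Q] = 32

The minimal polynomial of ζ_96 over Q is the 96-th cyclotomic polynomial Φ_96(x), which is irreducible over Q and has degree φ(96) = 32. Hence [Q(α):Q] = φ(96) = 32.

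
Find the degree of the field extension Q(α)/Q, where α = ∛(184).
[Q(α):Q] = 3

The minimal polynomial of α is x^3 - 184, irreducible over Q since 184 is not a perfect cube (so x^3 - 184 has no rational root). Hence [Q(α):Q] = deg(m_α) = 3.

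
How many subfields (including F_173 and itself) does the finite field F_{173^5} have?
F_{173^5} has 2 subfields

The subfields of F_{p^n} are exactly the fields F_{p^d} for d | n (each is the fixed field of the unique index-d subgroup of Gal(F_{p^n}/F_p) ≅ Z/nZ). The divisors of n = 5 are {1, 5}, giving 2 subfields: F_{173^1}, F_{173^5}.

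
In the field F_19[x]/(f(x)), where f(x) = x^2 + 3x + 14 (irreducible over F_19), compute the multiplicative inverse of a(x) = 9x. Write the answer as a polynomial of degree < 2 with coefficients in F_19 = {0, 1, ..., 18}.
a(x)^(-1) ≡ 11x + 14 (mod f(x))

Since f is irreducible over F_19, F_19[x]/(f) is a field and a(x) ≠ 0 has an inverse. Apply the extended Euclidean algorithm to f(x) and a(x) in F_19[x]: f(x) = (17x + 13)·a(x) + (14). The last nonzero remainder is the constant 14 = gcd(f, a) in F_19. Back-substituting through the division chain expresses 14 = s(x)·a(x) + t(x)·f(x) with s(x) ≡ 2x + 6 (mod f), so (2x + 6)·a(x) ≡ 14 (mod f). Multiplying by 14^(-1) ≡ 15 in F_19 gives a(x)^(-1) ≡ 15·(2x + 6) ≡ 11x + 14 (mod f). Check: (9x)·(11x + 14) = 4x^2 + 12x ≡ 1 (mod x^2 + 3x + 14).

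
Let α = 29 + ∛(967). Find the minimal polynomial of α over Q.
m_α(x) = x^3 - 87x^2 + 2523x - 25356

Set β = α - 29 = ∛(967), so β^3 = 967. Then (α - 29)^3 - 967 = 0, i.e. α is a root of g(x) = (x - 29)^3 - 967 = x^3 - 87x^2 + 2523x - 25356. Since g(x) = h(x - 29) where h(x) = x^3 - 967, and h is irreducible over Q (because 967 is not a perfect cube, so h has no rational root, and a monic cubic with no rational root is irreducible), g is also irreducible (irreducibility is preserved under the substitution x → x - 29). Hence m_α(x) = x^3 - 87x^2 + 2523x - 25356.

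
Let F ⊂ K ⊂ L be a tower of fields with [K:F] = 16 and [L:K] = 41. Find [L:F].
[L:F] = 656

The tower law says that for any tower of field extensions F ⊂ K ⊂ L with finite degrees, [L:F] = [L:K] · [K:F]. Here this gives [L:F] = 41 · 16 = 656.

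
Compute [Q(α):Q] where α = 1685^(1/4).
[Q(α):Q] = 4

α is a root of x^4 - 1685. By Eisenstein's criterion at the prime p = 5 (which divides the constant term 1685 but p^2 = 25 does not, since 1685 is squarefree), x^4 - 1685 is irreducible over Q. Hence [Q(α):Q] = 4.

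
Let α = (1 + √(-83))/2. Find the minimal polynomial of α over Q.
m_α(x) = x^2 - x + 21

From 2α - 1 = √(-83), squaring gives (2α - 1)^2 = -83, i.e. 4α^2 - 4α + 1 = -83, so α^2 - α + (1 + 83)/4 = 0. Since -83 ≡ 1 (mod 4), (1 + 83)/4 = 21 ∈ Z. The polynomial x^2 - x + 21 has discriminant 1 - 4·(21) = -83, which is not a perfect square in Q (d = -83 is squarefree and ≠ 1), so x^2 - x + 21 is irreducible over Q. It is the minimal polynomial of α.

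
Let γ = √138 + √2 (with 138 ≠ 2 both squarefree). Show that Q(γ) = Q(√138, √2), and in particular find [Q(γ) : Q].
[Q(γ) : Q] = 4 (equivalently, Q(γ) = Q(√138, √2))

Obviously Q(γ) ⊆ Q(√138, √2), and [Q(√138, √2):Q] = 4 (since 138, 2 are distinct squarefree integers > 1 with 276 not a perfect square). To show equality we compute the minimal polynomial of γ. From γ = √138 + √2: γ^2 = 138 + 2√(276) + 2 = 140 + 2√(276), so γ^2 - 140 = 2√(276); squaring, (γ^2 - 140)^2 = 4·276, i.e. γ^4 - 280γ^2 + 19600 - 1104 = 0, i.e. γ^4 - 280γ^2 + 18496 = 0. So γ is a root of x^4 - 280x^2 + 18496. This polynomial is irreducible over Q: it has no rational root (each ±√138 ± √2 is irrational), and any factorization into two quadratics over Q would force √(276) ∈ Q (pairing opposite roots) or √138, √2 ∈ Q (other pairings), all impossible. Hence [Q(γ):Q] = 4 = [Q(√138, √2):Q], so Q(γ) = Q(√138, √2).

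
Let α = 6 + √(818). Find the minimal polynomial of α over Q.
m_α(x) = x^2 - 12x - 782

From α - 6 = √(818), squaring gives (α - 6)^2 = 818, i.e. α^2 - 12α + 36 = 818, so α^2 - 12α - 782 = 0. The discriminant of x^2 - 12x - 782 is (-12)^2 - 4·(-782) = 144 + 3128 = 3272, and 4·(818) is not a perfect square in Q since 818 is squarefree and ≠ 1. Hence x^2 - 12x - 782 is irreducible over Q and is the minimal polynomial of α.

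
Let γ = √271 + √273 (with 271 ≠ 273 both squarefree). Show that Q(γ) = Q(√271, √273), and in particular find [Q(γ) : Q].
[Q(γ) : Q] = 4 (equivalently, Q(γ) = Q(√271, √273))

Obviously Q(γ) ⊆ Q(√271, √273), and [Q(√271, √273):Q] = 4 (since 271, 273 are distinct squarefree integers > 1 with 73983 not a perfect square). To show equality we compute the minimal polynomial of γ. From γ = √271 + √273: γ^2 = 271 + 2√(73983) + 273 = 544 + 2√(73983), so γ^2 - 544 = 2√(73983); squaring, (γ^2 - 544)^2 = 4·73983, i.e. γ^4 - 1088γ^2 + 295936 - 295932 = 0, i.e. γ^4 - 1088γ^2 + 4 = 0. So γ is a root of x^4 - 1088x^2 + 4. This polynomial is irreducible over Q: it has no rational root (each ±√271 ± √273 is irrational), and any factorization into two quadratics over Q would force √(73983) ∈ Q (pairing opposite roots) or √271, √273 ∈ Q (other pairings), all impossible. Hence [Q(γ):Q] = 4 = [Q(√271, √273):Q], so Q(γ) = Q(√271, √273).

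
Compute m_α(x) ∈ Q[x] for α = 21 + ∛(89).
m_α(x) = x^3 - 63x^2 + 1323x - 9350

Set β = α - 21 = ∛(89), so β^3 = 89. Then (α - 21)^3 - 89 = 0, i.e. α is a root of g(x) = (x - 21)^3 - 89 = x^3 - 63x^2 + 1323x - 9350. Since g(x) = h(x - 21) where h(x) = x^3 - 89, and h is irreducible over Q (because 89 is not a perfect cube, so h has no rational root, and a monic cubic with no rational root is irreducible), g is also irreducible (irreducibility is preserved under the substitution x → x - 21). Hence m_α(x) = x^3 - 63x^2 + 1323x - 9350.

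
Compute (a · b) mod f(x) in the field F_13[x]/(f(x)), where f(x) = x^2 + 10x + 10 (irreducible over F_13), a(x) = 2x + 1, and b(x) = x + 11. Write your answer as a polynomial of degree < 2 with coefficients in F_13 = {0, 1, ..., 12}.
a · b ≡ 3x + 4 (mod f(x))

Multiply in F_13[x]: a(x)·b(x) = (2x + 1)·(x + 11) = 2x^2 + 10x + 11. This has degree ≥ 2, so divide by f(x) over F_13: 2x^2 + 10x + 11 = (2)·(x^2 + 10x + 10) + (3x + 4). Hence a·b ≡ 3x + 4 (mod f). (F_13[x]/(f) is a field with 13^2 = 169 elements since f is irreducible of degree 2.)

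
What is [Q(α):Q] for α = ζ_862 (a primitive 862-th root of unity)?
[Q(α):Q] = 430

The minimal polynomial of ζ_862 over Q is the 862-th cyclotomic polynomial Φ_862(x), which is irreducible over Q and has degree φ(862) = 430. Hence [Q(α):Q] = φ(862) = 430.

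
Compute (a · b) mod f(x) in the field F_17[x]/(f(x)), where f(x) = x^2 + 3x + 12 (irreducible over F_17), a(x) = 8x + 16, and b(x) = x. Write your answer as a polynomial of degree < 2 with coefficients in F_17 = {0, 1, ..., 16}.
a · b ≡ 9x + 6 (mod f(x))

Multiply in F_17[x]: a(x)·b(x) = (8x + 16)·(x) = 8x^2 + 16x. This has degree ≥ 2, so divide by f(x) over F_17: 8x^2 + 16x = (8)·(x^2 + 3x + 12) + (9x + 6). Hence a·b ≡ 9x + 6 (mod f). (F_17[x]/(f) is a field with 17^2 = 289 elements since f is irreducible of degree 2.)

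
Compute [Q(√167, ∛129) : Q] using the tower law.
[Q(√167, ∛129) : Q] = 6

Let L = Q(√167, ∛129). Since Q(√167) ⊂ L and [Q(√167):Q] = 2, the tower law gives 2 | [L:Q]. Likewise Q(∛129) ⊂ L with [Q(∛129):Q] = 3 (because 129 is not a perfect cube), so 3 | [L:Q]. As gcd(2,3) = 1, [L:Q] is divisible by 6. Conversely L is generated over Q by √167 and ∛129, so [L:Q] ≤ 2·3 = 6. Therefore [Q(√167, ∛129) : Q] = 6.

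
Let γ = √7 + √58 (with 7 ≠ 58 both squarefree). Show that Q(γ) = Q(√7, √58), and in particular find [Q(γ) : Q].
[Q(γ) : Q] = 4 (equivalently, Q(γ) = Q(√7, √58))

Obviously Q(γ) ⊆ Q(√7, √58), and [Q(√7, √58):Q] = 4 (since 7, 58 are distinct squarefree integers > 1 with 406 not a perfect square). To show equality we compute the minimal polynomial of γ. From γ = √7 + √58: γ^2 = 7 + 2√(406) + 58 = 65 + 2√(406), so γ^2 - 65 = 2√(406); squaring, (γ^2 - 65)^2 = 4·406, i.e. γ^4 - 130γ^2 + 4225 - 1624 = 0, i.e. γ^4 - 130γ^2 + 2601 = 0. So γ is a root of x^4 - 130x^2 + 2601. This polynomial is irreducible over Q: it has no rational root (each ±√7 ± √58 is irrational), and any factorization into two quadratics over Q would force √(406) ∈ Q (pairing opposite roots) or √7, √58 ∈ Q (other pairings), all impossible. Hence [Q(γ):Q] = 4 = [Q(√7, √58):Q], so Q(γ) = Q(√7, √58).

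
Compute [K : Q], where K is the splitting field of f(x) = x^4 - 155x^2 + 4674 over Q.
[K : Q] = 4

Solving the quadratic in x^2: x^2 = (155 ± √(155^2 - 4·4674))/2 = (155 ± √5329)/2 = (155 ± 73)/2, giving x^2 = 114 or x^2 = 41. So f(x) = (x^2 - 114)(x^2 - 41) and the roots of f are ±√114, ±√41. Hence the splitting field is K = Q(√114, √41). Since 114 and 41 are distinct squarefree integers > 1, their product 4674 is not a perfect square, so √41 ∉ Q(√114). By the tower law [K:Q] = [Q(√114,√41):Q(√114)] · [Q(√114):Q] = 2 · 2 = 4.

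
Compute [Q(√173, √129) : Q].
[Q(√173, √129) : Q] = 4

[Q(√173):Q] = 2 (min poly x^2 - 173, irreducible since 173 is squarefree > 1). For the top step, suppose √129 ∈ Q(√173), say √129 = c + d√173 with c, d ∈ Q. Squaring: 129 = c^2 + 173d^2 + 2cd√173. Since √173 ∉ Q this forces 2cd = 0. If d = 0 then √129 = c ∈ Q, contradicting 129 squarefree > 1. If c = 0 then 129 = 173d^2, so 173·129 = (173d)^2 is a perfect square in Q — but 173·129 = 22317 is not a perfect square (since 173 and 129 are distinct squarefree integers). Contradiction. Hence √129 ∉ Q(√173), so x^2 - 129 stays irreducible over Q(√173) and [Q(√173, √129) : Q(√173)] = 2. By the tower law, [Q(√173, √129) : Q] = 2 · 2 = 4.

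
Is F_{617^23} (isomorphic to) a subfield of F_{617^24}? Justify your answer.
No: F_{617^23} is not a subfield of F_{617^24}

F_{p^m} embeds in F_{p^n} iff m | n. Here 23 ∤ 24 (since 24 = 1·23 + 1 with remainder 1 ≠ 0), so F_{617^23} is not a subfield of F_{617^24}. Equivalently: if it were, the tower law would give 23 = [F_{617^23}:F_617] dividing [F_{617^24}:F_617] = 24, contradiction.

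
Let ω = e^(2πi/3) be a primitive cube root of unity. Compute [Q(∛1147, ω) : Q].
[Q(∛1147, ω) : Q] = 6

[Q(∛1147):Q] = 3 (min poly x^3 - 1147, irreducible since 1147 is not a perfect cube). [Q(ω):Q] = 2 (min poly x^2 + x + 1). Since Q(∛1147) ⊂ R and ω ∉ R, we have ω ∉ Q(∛1147), so x^2 + x + 1 remains irreducible over Q(∛1147) and [Q(∛1147, ω) : Q(∛1147)] = 2. By the tower law, [Q(∛1147, ω) : Q] = 3 · 2 = 6. (In fact Q(∛1147, ω) is the splitting field of x^3 - 1147 over Q.)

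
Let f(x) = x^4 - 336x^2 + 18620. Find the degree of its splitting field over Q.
[K : Q] = 4

Solving the quadratic in x^2: x^2 = (336 ± √(336^2 - 4·18620))/2 = (336 ± √38416)/2 = (336 ± 196)/2, giving x^2 = 266 or x^2 = 70. So f(x) = (x^2 - 266)(x^2 - 70) and the roots of f are ±√266, ±√70. Hence the splitting field is K = Q(√266, √70). Since 266 and 70 are distinct squarefree integers > 1, their product 18620 is not a perfect square, so √70 ∉ Q(√266). By the tower law [K:Q] = [Q(√266,√70):Q(√266)] · [Q(√266):Q] = 2 · 2 = 4.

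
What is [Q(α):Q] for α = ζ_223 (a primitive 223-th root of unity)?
[Q(α):Q] = 222

The minimal polynomial of ζ_223 over Q is the 223-th cyclotomic polynomial Φ_223(x), which is irreducible over Q and has degree φ(223) = 222. Hence [Q(α):Q] = φ(223) = 222.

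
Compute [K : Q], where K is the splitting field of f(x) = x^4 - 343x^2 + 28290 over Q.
[K : Q] = 4

Solving the quadratic in x^2: x^2 = (343 ± √(343^2 - 4·28290))/2 = (343 ± √4489)/2 = (343 ± 67)/2, giving x^2 = 205 or x^2 = 138. So f(x) = (x^2 - 205)(x^2 - 138) and the roots of f are ±√205, ±√138. Hence the splitting field is K = Q(√205, √138). Since 205 and 138 are distinct squarefree integers > 1, their product 28290 is not a perfect square, so √138 ∉ Q(√205). By the tower law [K:Q] = [Q(√205,√138):Q(√205)] · [Q(√205):Q] = 2 · 2 = 4.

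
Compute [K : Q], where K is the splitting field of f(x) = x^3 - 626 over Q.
[K : Q] = 6

The roots of x^3 - 626 are ∛626, ω∛626, ω^2∛626 where ω = e^(2πi/3) is a primitive cube root of unity, so K = Q(∛626, ω). Now [Q(∛626):Q] = 3 (since 626 is not a perfect cube, x^3 - 626 is irreducible) and [Q(ω):Q] = 2. Both 2 and 3 divide [K:Q], and [K:Q] ≤ 3·2 = 6, so [K:Q] = 6. (Equivalently: Q(∛626) ⊂ R but ω ∉ R, so [K : Q(∛626)] = 2.)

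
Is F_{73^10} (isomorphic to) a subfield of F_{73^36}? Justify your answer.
No: F_{73^10} is not a subfield of F_{73^36}

F_{p^m} embeds in F_{p^n} iff m | n. Here 10 ∤ 36 (since 36 = 3·10 + 6 with remainder 6 ≠ 0), so F_{73^10} is not a subfield of F_{73^36}. Equivalently: if it were, the tower law would give 10 = [F_{73^10}:F_73] dividing [F_{73^36}:F_73] = 36, contradiction.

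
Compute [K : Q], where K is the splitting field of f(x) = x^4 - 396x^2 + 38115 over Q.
[K : Q] = 4

Solving the quadratic in x^2: x^2 = (396 ± √(396^2 - 4·38115))/2 = (396 ± √4356)/2 = (396 ± 66)/2, giving x^2 = 165 or x^2 = 231. So f(x) = (x^2 - 165)(x^2 - 231) and the roots of f are ±√165, ±√231. Hence the splitting field is K = Q(√165, √231). Since 165 and 231 are distinct squarefree integers > 1, their product 38115 is not a perfect square, so √231 ∉ Q(√165). By the tower law [K:Q] = [Q(√165,√231):Q(√165)] · [Q(√165):Q] = 2 · 2 = 4.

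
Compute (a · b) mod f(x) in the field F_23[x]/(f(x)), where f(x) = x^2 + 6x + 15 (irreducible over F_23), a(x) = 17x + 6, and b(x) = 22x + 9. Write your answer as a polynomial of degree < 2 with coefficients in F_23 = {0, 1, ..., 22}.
a · b ≡ 19x + 10 (mod f(x))

Multiply in F_23[x]: a(x)·b(x) = (17x + 6)·(22x + 9) = 6x^2 + 9x + 8. This has degree ≥ 2, so divide by f(x) over F_23: 6x^2 + 9x + 8 = (6)·(x^2 + 6x + 15) + (19x + 10). Hence a·b ≡ 19x + 10 (mod f). (F_23[x]/(f) is a field with 23^2 = 529 elements since f is irreducible of degree 2.)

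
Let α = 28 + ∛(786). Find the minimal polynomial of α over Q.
m_α(x) = x^3 - 84x^2 + 2352x - 22738

Set β = α - 28 = ∛(786), so β^3 = 786. Then (α - 28)^3 - 786 = 0, i.e. α is a root of g(x) = (x - 28)^3 - 786 = x^3 - 84x^2 + 2352x - 22738. Since g(x) = h(x - 28) where h(x) = x^3 - 786, and h is irreducible over Q (because 786 is not a perfect cube, so h has no rational root, and a monic cubic with no rational root is irreducible), g is also irreducible (irreducibility is preserved under the substitution x → x - 28). Hence m_α(x) = x^3 - 84x^2 + 2352x - 22738.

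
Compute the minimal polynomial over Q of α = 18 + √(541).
m_α(x) = x^2 - 36x - 217

From α - 18 = √(541), squaring gives (α - 18)^2 = 541, i.e. α^2 - 36α + 324 = 541, so α^2 - 36α - 217 = 0. The discriminant of x^2 - 36x - 217 is (-36)^2 - 4·(-217) = 1296 + 868 = 2164, and 4·(541) is not a perfect square in Q since 541 is squarefree and ≠ 1. Hence x^2 - 36x - 217 is irreducible over Q and is the minimal polynomial of α.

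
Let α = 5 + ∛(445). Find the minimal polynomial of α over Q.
m_α(x) = x^3 - 15x^2 + 75x - 570

Set β = α - 5 = ∛(445), so β^3 = 445. Then (α - 5)^3 - 445 = 0, i.e. α is a root of g(x) = (x - 5)^3 - 445 = x^3 - 15x^2 + 75x - 570. Since g(x) = h(x - 5) where h(x) = x^3 - 445, and h is irreducible over Q (because 445 is not a perfect cube, so h has no rational root, and a monic cubic with no rational root is irreducible), g is also irreducible (irreducibility is preserved under the substitution x → x - 5). Hence m_α(x) = x^3 - 15x^2 + 75x - 570.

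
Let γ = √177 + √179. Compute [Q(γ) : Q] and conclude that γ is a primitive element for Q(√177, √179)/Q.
[Q(γ) : Q] = 4 (equivalently, Q(γ) = Q(√177, √179))

Obviously Q(γ) ⊆ Q(√177, √179), and [Q(√177, √179):Q] = 4 (since 177, 179 are distinct squarefree integers > 1 with 31683 not a perfect square). To show equality we compute the minimal polynomial of γ. From γ = √177 + √179: γ^2 = 177 + 2√(31683) + 179 = 356 + 2√(31683), so γ^2 - 356 = 2√(31683); squaring, (γ^2 - 356)^2 = 4·31683, i.e. γ^4 - 712γ^2 + 126736 - 126732 = 0, i.e. γ^4 - 712γ^2 + 4 = 0. So γ is a root of x^4 - 712x^2 + 4. This polynomial is irreducible over Q: it has no rational root (each ±√177 ± √179 is irrational), and any factorization into two quadratics over Q would force √(31683) ∈ Q (pairing opposite roots) or √177, √179 ∈ Q (other pairings), all impossible. Hence [Q(γ):Q] = 4 = [Q(√177, √179):Q], so Q(γ) = Q(√177, √179).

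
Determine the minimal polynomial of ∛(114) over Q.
m_α(x) = x^3 - 114

α satisfies α^3 = 114, so x^3 - 114 annihilates α. By the rational root test, a rational root p/q (in lowest terms) of x^3 - 114 would satisfy p^3 = 114 q^3, forcing q = 1 and p^3 = 114; but 114 is not a perfect cube, contradiction. A monic cubic over Q with no rational root is irreducible (any nontrivial factorization would include a linear factor). Hence x^3 - 114 is the minimal polynomial of α, and in particular [Q(α):Q] = 3.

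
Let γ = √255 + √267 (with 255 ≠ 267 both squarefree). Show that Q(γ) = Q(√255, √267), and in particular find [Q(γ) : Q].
[Q(γ) : Q] = 4 (equivalently, Q(γ) = Q(√255, √267))

Obviously Q(γ) ⊆ Q(√255, √267), and [Q(√255, √267):Q] = 4 (since 255, 267 are distinct squarefree integers > 1 with 68085 not a perfect square). To show equality we compute the minimal polynomial of γ. From γ = √255 + √267: γ^2 = 255 + 2√(68085) + 267 = 522 + 2√(68085), so γ^2 - 522 = 2√(68085); squaring, (γ^2 - 522)^2 = 4·68085, i.e. γ^4 - 1044γ^2 + 272484 - 272340 = 0, i.e. γ^4 - 1044γ^2 + 144 = 0. So γ is a root of x^4 - 1044x^2 + 144. This polynomial is irreducible over Q: it has no rational root (each ±√255 ± √267 is irrational), and any factorization into two quadratics over Q would force √(68085) ∈ Q (pairing opposite roots) or √255, √267 ∈ Q (other pairings), all impossible. Hence [Q(γ):Q] = 4 = [Q(√255, √267):Q], so Q(γ) = Q(√255, √267).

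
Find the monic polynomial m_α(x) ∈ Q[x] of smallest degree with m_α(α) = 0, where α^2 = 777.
m_α(x) = x^2 - 777

α satisfies α^2 - 777 = 0, so x^2 - 777 annihilates α. Since d = 777 is squarefree and ≠ 1, it is not a perfect square in Q, so x^2 - 777 has no rational root and is therefore irreducible over Q (a degree-2 polynomial over a field is irreducible iff it has no root). Hence m_α(x) = x^2 - 777.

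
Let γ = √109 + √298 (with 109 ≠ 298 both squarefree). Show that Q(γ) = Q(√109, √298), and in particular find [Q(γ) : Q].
[Q(γ) : Q] = 4 (equivalently, Q(γ) = Q(√109, √298))

Obviously Q(γ) ⊆ Q(√109, √298), and [Q(√109, √298):Q] = 4 (since 109, 298 are distinct squarefree integers > 1 with 32482 not a perfect square). To show equality we compute the minimal polynomial of γ. From γ = √109 + √298: γ^2 = 109 + 2√(32482) + 298 = 407 + 2√(32482), so γ^2 - 407 = 2√(32482); squaring, (γ^2 - 407)^2 = 4·32482, i.e. γ^4 - 814γ^2 + 165649 - 129928 = 0, i.e. γ^4 - 814γ^2 + 35721 = 0. So γ is a root of x^4 - 814x^2 + 35721. This polynomial is irreducible over Q: it has no rational root (each ±√109 ± √298 is irrational), and any factorization into two quadratics over Q would force √(32482) ∈ Q (pairing opposite roots) or √109, √298 ∈ Q (other pairings), all impossible. Hence [Q(γ):Q] = 4 = [Q(√109, √298):Q], so Q(γ) = Q(√109, √298).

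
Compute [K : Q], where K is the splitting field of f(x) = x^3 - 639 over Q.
[K : Q] = 6

The roots of x^3 - 639 are ∛639, ω∛639, ω^2∛639 where ω = e^(2πi/3) is a primitive cube root of unity, so K = Q(∛639, ω). Now [Q(∛639):Q] = 3 (since 639 is not a perfect cube, x^3 - 639 is irreducible) and [Q(ω):Q] = 2. Both 2 and 3 divide [K:Q], and [K:Q] ≤ 3·2 = 6, so [K:Q] = 6. (Equivalently: Q(∛639) ⊂ R but ω ∉ R, so [K : Q(∛639)] = 2.)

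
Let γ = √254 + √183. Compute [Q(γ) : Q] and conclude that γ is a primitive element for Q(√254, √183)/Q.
[Q(γ) : Q] = 4 (equivalently, Q(γ) = Q(√254, √183))

Obviously Q(γ) ⊆ Q(√254, √183), and [Q(√254, √183):Q] = 4 (since 254, 183 are distinct squarefree integers > 1 with 46482 not a perfect square). To show equality we compute the minimal polynomial of γ. From γ = √254 + √183: γ^2 = 254 + 2√(46482) + 183 = 437 + 2√(46482), so γ^2 - 437 = 2√(46482); squaring, (γ^2 - 437)^2 = 4·46482, i.e. γ^4 - 874γ^2 + 190969 - 185928 = 0, i.e. γ^4 - 874γ^2 + 5041 = 0. So γ is a root of x^4 - 874x^2 + 5041. This polynomial is irreducible over Q: it has no rational root (each ±√254 ± √183 is irrational), and any factorization into two quadratics over Q would force √(46482) ∈ Q (pairing opposite roots) or √254, √183 ∈ Q (other pairings), all impossible. Hence [Q(γ):Q] = 4 = [Q(√254, √183):Q], so Q(γ) = Q(√254, √183).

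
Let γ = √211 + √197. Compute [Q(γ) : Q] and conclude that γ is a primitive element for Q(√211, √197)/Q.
[Q(γ) : Q] = 4 (equivalently, Q(γ) = Q(√211, √197))

Obviously Q(γ) ⊆ Q(√211, √197), and [Q(√211, √197):Q] = 4 (since 211, 197 are distinct squarefree integers > 1 with 41567 not a perfect square). To show equality we compute the minimal polynomial of γ. From γ = √211 + √197: γ^2 = 211 + 2√(41567) + 197 = 408 + 2√(41567), so γ^2 - 408 = 2√(41567); squaring, (γ^2 - 408)^2 = 4·41567, i.e. γ^4 - 816γ^2 + 166464 - 166268 = 0, i.e. γ^4 - 816γ^2 + 196 = 0. So γ is a root of x^4 - 816x^2 + 196. This polynomial is irreducible over Q: it has no rational root (each ±√211 ± √197 is irrational), and any factorization into two quadratics over Q would force √(41567) ∈ Q (pairing opposite roots) or √211, √197 ∈ Q (other pairings), all impossible. Hence [Q(γ):Q] = 4 = [Q(√211, √197):Q], so Q(γ) = Q(√211, √197).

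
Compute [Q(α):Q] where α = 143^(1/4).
[Q(α):Q] = 4

α is a root of x^4 - 143. By Eisenstein's criterion at the prime p = 11 (which divides the constant term 143 but p^2 = 121 does not, since 143 is squarefree), x^4 - 143 is irreducible over Q. Hence [Q(α):Q] = 4.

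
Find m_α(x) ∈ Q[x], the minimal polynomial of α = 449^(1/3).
m_α(x) = x^3 - 449

α satisfies α^3 = 449, so x^3 - 449 annihilates α. By the rational root test, a rational root p/q (in lowest terms) of x^3 - 449 would satisfy p^3 = 449 q^3, forcing q = 1 and p^3 = 449; but 449 is not a perfect cube, contradiction. A monic cubic over Q with no rational root is irreducible (any nontrivial factorization would include a linear factor). Hence x^3 - 449 is the minimal polynomial of α, and in particular [Q(α):Q] = 3.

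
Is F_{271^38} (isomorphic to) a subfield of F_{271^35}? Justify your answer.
No: F_{271^38} is not a subfield of F_{271^35}

F_{p^m} embeds in F_{p^n} iff m | n. Here 38 ∤ 35 (since 35 = 0·38 + 35 with remainder 35 ≠ 0), so F_{271^38} is not a subfield of F_{271^35}. Equivalently: if it were, the tower law would give 38 = [F_{271^38}:F_271] dividing [F_{271^35}:F_271] = 35, contradiction.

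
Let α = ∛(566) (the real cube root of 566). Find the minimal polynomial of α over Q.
m_α(x) = x^3 - 566

α satisfies α^3 = 566, so x^3 - 566 annihilates α. By the rational root test, a rational root p/q (in lowest terms) of x^3 - 566 would satisfy p^3 = 566 q^3, forcing q = 1 and p^3 = 566; but 566 is not a perfect cube, contradiction. A monic cubic over Q with no rational root is irreducible (any nontrivial factorization would include a linear factor). Hence x^3 - 566 is the minimal polynomial of α, and in particular [Q(α):Q] = 3.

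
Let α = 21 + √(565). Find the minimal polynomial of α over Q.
m_α(x) = x^2 - 42x - 124

From α - 21 = √(565), squaring gives (α - 21)^2 = 565, i.e. α^2 - 42α + 441 = 565, so α^2 - 42α - 124 = 0. The discriminant of x^2 - 42x - 124 is (-42)^2 - 4·(-124) = 1764 + 496 = 2260, and 4·(565) is not a perfect square in Q since 565 is squarefree and ≠ 1. Hence x^2 - 42x - 124 is irreducible over Q and is the minimal polynomial of α.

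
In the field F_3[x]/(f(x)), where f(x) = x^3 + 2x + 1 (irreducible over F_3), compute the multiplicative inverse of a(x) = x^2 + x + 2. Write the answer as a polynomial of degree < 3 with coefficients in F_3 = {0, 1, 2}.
a(x)^(-1) ≡ 2x^2 (mod f(x))

Since f is irreducible over F_3, F_3[x]/(f) is a field and a(x) ≠ 0 has an inverse. Apply the extended Euclidean algorithm to f(x) and a(x) in F_3[x]: f(x) = (x + 2)·a(x) + (x);  a(x) = (x + 1)·(x) + (2). The last nonzero remainder is the constant 2 = gcd(f, a) in F_3. Back-substituting through the division chain expresses 2 = s(x)·a(x) + t(x)·f(x) with s(x) ≡ x^2 (mod f), so (x^2)·a(x) ≡ 2 (mod f). Multiplying by 2^(-1) ≡ 2 in F_3 gives a(x)^(-1) ≡ 2·(x^2) ≡ 2x^2 (mod f). Check: (x^2 + x + 2)·(2x^2) = 2x^4 + 2x^3 + x^2 ≡ 1 (mod x^3 + 2x + 1).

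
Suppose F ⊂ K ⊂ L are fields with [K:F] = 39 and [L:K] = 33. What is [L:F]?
[L:F] = 1287

The tower law says that for any tower of field extensions F ⊂ K ⊂ L with finite degrees, [L:F] = [L:K] · [K:F]. Here this gives [L:F] = 33 · 39 = 1287.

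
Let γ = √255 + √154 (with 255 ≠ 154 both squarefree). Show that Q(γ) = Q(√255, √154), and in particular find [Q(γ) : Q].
[Q(γ) : Q] = 4 (equivalently, Q(γ) = Q(√255, √154))

Obviously Q(γ) ⊆ Q(√255, √154), and [Q(√255, √154):Q] = 4 (since 255, 154 are distinct squarefree integers > 1 with 39270 not a perfect square). To show equality we compute the minimal polynomial of γ. From γ = √255 + √154: γ^2 = 255 + 2√(39270) + 154 = 409 + 2√(39270), so γ^2 - 409 = 2√(39270); squaring, (γ^2 - 409)^2 = 4·39270, i.e. γ^4 - 818γ^2 + 167281 - 157080 = 0, i.e. γ^4 - 818γ^2 + 10201 = 0. So γ is a root of x^4 - 818x^2 + 10201. This polynomial is irreducible over Q: it has no rational root (each ±√255 ± √154 is irrational), and any factorization into two quadratics over Q would force √(39270) ∈ Q (pairing opposite roots) or √255, √154 ∈ Q (other pairings), all impossible. Hence [Q(γ):Q] = 4 = [Q(√255, √154):Q], so Q(γ) = Q(√255, √154).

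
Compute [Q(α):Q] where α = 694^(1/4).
[Q(α):Q] = 4

α is a root of x^4 - 694. By Eisenstein's criterion at the prime p = 2 (which divides the constant term 694 but p^2 = 4 does not, since 694 is squarefree), x^4 - 694 is irreducible over Q. Hence [Q(α):Q] = 4.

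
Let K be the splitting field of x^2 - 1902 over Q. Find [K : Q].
[K : Q] = 2

f(x) = x^2 - 1902 factors as (x - √1902)(x + √1902). The splitting field is K = Q(√1902). Since 1902 is squarefree and > 1, it is not a perfect square, so x^2 - 1902 is irreducible over Q and [Q(√1902) : Q] = 2. Hence [K : Q] = 2.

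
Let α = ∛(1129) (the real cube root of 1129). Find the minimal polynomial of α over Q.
m_α(x) = x^3 - 1129

α satisfies α^3 = 1129, so x^3 - 1129 annihilates α. By the rational root test, a rational root p/q (in lowest terms) of x^3 - 1129 would satisfy p^3 = 1129 q^3, forcing q = 1 and p^3 = 1129; but 1129 is not a perfect cube, contradiction. A monic cubic over Q with no rational root is irreducible (any nontrivial factorization would include a linear factor). Hence x^3 - 1129 is the minimal polynomial of α, and in particular [Q(α):Q] = 3.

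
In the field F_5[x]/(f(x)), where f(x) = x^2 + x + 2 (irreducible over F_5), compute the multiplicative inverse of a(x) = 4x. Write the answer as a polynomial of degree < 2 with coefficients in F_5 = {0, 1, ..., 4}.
a(x)^(-1) ≡ 3x + 3 (mod f(x))

Since f is irreducible over F_5, F_5[x]/(f) is a field and a(x) ≠ 0 has an inverse. Apply the extended Euclidean algorithm to f(x) and a(x) in F_5[x]: f(x) = (4x + 4)·a(x) + (2). The last nonzero remainder is the constant 2 = gcd(f, a) in F_5. Back-substituting through the division chain expresses 2 = s(x)·a(x) + t(x)·f(x) with s(x) ≡ x + 1 (mod f), so (x + 1)·a(x) ≡ 2 (mod f). Multiplying by 2^(-1) ≡ 3 in F_5 gives a(x)^(-1) ≡ 3·(x + 1) ≡ 3x + 3 (mod f). Check: (4x)·(3x + 3) = 2x^2 + 2x ≡ 1 (mod x^2 + x + 2).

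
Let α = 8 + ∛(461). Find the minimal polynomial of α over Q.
m_α(x) = x^3 - 24x^2 + 192x - 973

Set β = α - 8 = ∛(461), so β^3 = 461. Then (α - 8)^3 - 461 = 0, i.e. α is a root of g(x) = (x - 8)^3 - 461 = x^3 - 24x^2 + 192x - 973. Since g(x) = h(x - 8) where h(x) = x^3 - 461, and h is irreducible over Q (because 461 is not a perfect cube, so h has no rational root, and a monic cubic with no rational root is irreducible), g is also irreducible (irreducibility is preserved under the substitution x → x - 8). Hence m_α(x) = x^3 - 24x^2 + 192x - 973.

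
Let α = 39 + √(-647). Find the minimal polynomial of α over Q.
m_α(x) = x^2 - 78x + 2168

From α - 39 = √(-647), squaring gives (α - 39)^2 = -647, i.e. α^2 - 78α + 1521 = -647, so α^2 - 78α + 2168 = 0. The discriminant of x^2 - 78x + 2168 is (-78)^2 - 4·(2168) = 6084 - 8672 = -2588, and 4·(-647) is not a perfect square in Q since -647 is squarefree and ≠ 1. Hence x^2 - 78x + 2168 is irreducible over Q and is the minimal polynomial of α.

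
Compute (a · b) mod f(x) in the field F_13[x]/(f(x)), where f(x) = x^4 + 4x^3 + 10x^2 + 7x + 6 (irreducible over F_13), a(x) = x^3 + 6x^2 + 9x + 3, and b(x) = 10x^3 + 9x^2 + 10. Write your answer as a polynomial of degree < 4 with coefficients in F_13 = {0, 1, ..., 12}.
a · b ≡ 10x^3 + 11x^2 + 4x + 7 (mod f(x))

Multiply in F_13[x]: a(x)·b(x) = (x^3 + 6x^2 + 9x + 3)·(10x^3 + 9x^2 + 10) = 10x^6 + 4x^5 + x^4 + 4x^3 + 9x^2 + 12x + 4. This has degree ≥ 4, so divide by f(x) over F_13: 10x^6 + 4x^5 + x^4 + 4x^3 + 9x^2 + 12x + 4 = (10x^2 + 3x + 6)·(x^4 + 4x^3 + 10x^2 + 7x + 6) + (10x^3 + 11x^2 + 4x + 7). Hence a·b ≡ 10x^3 + 11x^2 + 4x + 7 (mod f). (F_13[x]/(f) is a field with 13^4 = 28561 elements since f is irreducible of degree 4.)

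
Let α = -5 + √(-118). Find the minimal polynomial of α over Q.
m_α(x) = x^2 + 10x + 143

From α + 5 = √(-118), squaring gives (α + 5)^2 = -118, i.e. α^2 + 10α + 25 = -118, so α^2 + 10α + 143 = 0. The discriminant of x^2 + 10x + 143 is (10)^2 - 4·(143) = 100 - 572 = -472, and 4·(-118) is not a perfect square in Q since -118 is squarefree and ≠ 1. Hence x^2 + 10x + 143 is irreducible over Q and is the minimal polynomial of α.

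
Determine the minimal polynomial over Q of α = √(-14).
m_α(x) = x^2 + 14

α satisfies α^2 + 14 = 0, so x^2 + 14 annihilates α. Since d = -14 is squarefree and ≠ 1, it is not a perfect square in Q, so x^2 + 14 has no rational root and is therefore irreducible over Q (a degree-2 polynomial over a field is irreducible iff it has no root). Hence m_α(x) = x^2 + 14.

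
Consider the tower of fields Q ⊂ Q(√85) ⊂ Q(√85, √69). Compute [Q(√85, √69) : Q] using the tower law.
[Q(√85, √69) : Q] = 4

[Q(√85):Q] = 2 (min poly x^2 - 85, irreducible since 85 is squarefree > 1). For the top step, suppose √69 ∈ Q(√85), say √69 = c + d√85 with c, d ∈ Q. Squaring: 69 = c^2 + 85d^2 + 2cd√85. Since √85 ∉ Q this forces 2cd = 0. If d = 0 then √69 = c ∈ Q, contradicting 69 squarefree > 1. If c = 0 then 69 = 85d^2, so 85·69 = (85d)^2 is a perfect square in Q — but 85·69 = 5865 is not a perfect square (since 85 and 69 are distinct squarefree integers). Contradiction. Hence √69 ∉ Q(√85), so x^2 - 69 stays irreducible over Q(√85) and [Q(√85, √69) : Q(√85)] = 2. By the tower law, [Q(√85, √69) : Q] = 2 · 2 = 4.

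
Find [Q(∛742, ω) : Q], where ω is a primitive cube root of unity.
[Q(∛742, ω) : Q] = 6

[Q(∛742):Q] = 3 (min poly x^3 - 742, irreducible since 742 is not a perfect cube). [Q(ω):Q] = 2 (min poly x^2 + x + 1). Since Q(∛742) ⊂ R and ω ∉ R, we have ω ∉ Q(∛742), so x^2 + x + 1 remains irreducible over Q(∛742) and [Q(∛742, ω) : Q(∛742)] = 2. By the tower law, [Q(∛742, ω) : Q] = 3 · 2 = 6. (In fact Q(∛742, ω) is the splitting field of x^3 - 742 over Q.)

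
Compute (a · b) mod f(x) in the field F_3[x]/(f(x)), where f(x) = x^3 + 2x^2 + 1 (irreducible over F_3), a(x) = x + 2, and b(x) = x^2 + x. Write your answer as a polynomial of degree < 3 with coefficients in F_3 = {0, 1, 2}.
a · b ≡ x^2 + 2x + 2 (mod f(x))

Multiply in F_3[x]: a(x)·b(x) = (x + 2)·(x^2 + x) = x^3 + 2x. This has degree ≥ 3, so divide by f(x) over F_3: x^3 + 2x = (1)·(x^3 + 2x^2 + 1) + (x^2 + 2x + 2). Hence a·b ≡ x^2 + 2x + 2 (mod f). (F_3[x]/(f) is a field with 3^3 = 27 elements since f is irreducible of degree 3.)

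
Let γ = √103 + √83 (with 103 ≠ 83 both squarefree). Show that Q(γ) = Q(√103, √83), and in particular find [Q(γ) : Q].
[Q(γ) : Q] = 4 (equivalently, Q(γ) = Q(√103, √83))

Obviously Q(γ) ⊆ Q(√103, √83), and [Q(√103, √83):Q] = 4 (since 103, 83 are distinct squarefree integers > 1 with 8549 not a perfect square). To show equality we compute the minimal polynomial of γ. From γ = √103 + √83: γ^2 = 103 + 2√(8549) + 83 = 186 + 2√(8549), so γ^2 - 186 = 2√(8549); squaring, (γ^2 - 186)^2 = 4·8549, i.e. γ^4 - 372γ^2 + 34596 - 34196 = 0, i.e. γ^4 - 372γ^2 + 400 = 0. So γ is a root of x^4 - 372x^2 + 400. This polynomial is irreducible over Q: it has no rational root (each ±√103 ± √83 is irrational), and any factorization into two quadratics over Q would force √(8549) ∈ Q (pairing opposite roots) or √103, √83 ∈ Q (other pairings), all impossible. Hence [Q(γ):Q] = 4 = [Q(√103, √83):Q], so Q(γ) = Q(√103, √83).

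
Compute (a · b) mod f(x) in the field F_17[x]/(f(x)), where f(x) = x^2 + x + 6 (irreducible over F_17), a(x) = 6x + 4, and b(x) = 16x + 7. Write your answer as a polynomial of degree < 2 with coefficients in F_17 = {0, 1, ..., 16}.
a · b ≡ 10x + 13 (mod f(x))

Multiply in F_17[x]: a(x)·b(x) = (6x + 4)·(16x + 7) = 11x^2 + 4x + 11. This has degree ≥ 2, so divide by f(x) over F_17: 11x^2 + 4x + 11 = (11)·(x^2 + x + 6) + (10x + 13). Hence a·b ≡ 10x + 13 (mod f). (F_17[x]/(f) is a field with 17^2 = 289 elements since f is irreducible of degree 2.)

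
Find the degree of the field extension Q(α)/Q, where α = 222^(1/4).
[Q(α):Q] = 4

α is a root of x^4 - 222. By Eisenstein's criterion at the prime p = 2 (which divides the constant term 222 but p^2 = 4 does not, since 222 is squarefree), x^4 - 222 is irreducible over Q. Hence [Q(α):Q] = 4.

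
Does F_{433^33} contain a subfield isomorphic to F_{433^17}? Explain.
No: F_{433^17} is not a subfield of F_{433^33}

F_{p^m} embeds in F_{p^n} iff m | n. Here 17 ∤ 33 (since 33 = 1·17 + 16 with remainder 16 ≠ 0), so F_{433^17} is not a subfield of F_{433^33}. Equivalently: if it were, the tower law would give 17 = [F_{433^17}:F_433] dividing [F_{433^33}:F_433] = 33, contradiction.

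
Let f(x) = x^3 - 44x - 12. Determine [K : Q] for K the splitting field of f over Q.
[K : Q] = 6

By the rational root test, any rational root of the monic integer polynomial f(x) = x^3 - 44x - 12 must be an integer dividing the constant term -12, i.e. one of ±{1, 2, 3, 4, 6, 12}. Evaluating: f(1) = -55, f(-1) = 31, f(2) = -92, f(-2) = 68, f(3) = -117, f(-3) = 93, f(4) = -124, f(-4) = 100, f(6) = -60, f(-6) = 36, f(12) = 1188, f(-12) = -1212; none is 0, so f has no rational root and is therefore irreducible over Q (a cubic with no linear factor over a field is irreducible). For an irreducible cubic, the Galois group is A_3 or S_3 according as the discriminant disc(f) = -4a^3 - 27b^2 = -4·(-44)^3 - 27·(-12)^2 = 336848 is or is not a square in Q. Here disc(f) = 336848 is not a perfect square in Q, so the Galois group of f over Q is not contained in A_3 and must be all of S_3. The splitting field has degree |S_3| = 6 over Q, so [K : Q] = 6.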